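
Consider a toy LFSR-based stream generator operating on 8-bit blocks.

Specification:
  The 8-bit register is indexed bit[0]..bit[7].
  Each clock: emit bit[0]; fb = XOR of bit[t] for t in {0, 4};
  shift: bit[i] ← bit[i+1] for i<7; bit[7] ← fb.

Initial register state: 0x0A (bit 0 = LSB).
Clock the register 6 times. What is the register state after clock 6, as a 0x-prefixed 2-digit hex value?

0xA8

reg_0 = 0x0A
clock 1: out=0, reg = 0x05
clock 2: out=1, reg = 0x82
clock 3: out=0, reg = 0x41
clock 4: out=1, reg = 0xA0
clock 5: out=0, reg = 0x50
clock 6: out=0, reg = 0xA8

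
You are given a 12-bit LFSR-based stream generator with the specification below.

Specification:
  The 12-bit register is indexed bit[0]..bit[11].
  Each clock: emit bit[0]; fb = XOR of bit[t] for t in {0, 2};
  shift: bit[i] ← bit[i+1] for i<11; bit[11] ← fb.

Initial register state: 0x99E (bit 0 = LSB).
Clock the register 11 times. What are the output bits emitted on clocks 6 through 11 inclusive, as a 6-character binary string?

001100

reg_0 = 0x99E
clock 1: out=0, reg = 0xCCF
clock 2: out=1, reg = 0x667
clock 3: out=1, reg = 0x333
clock 4: out=1, reg = 0x999
clock 5: out=1, reg = 0xCCC
clock 6: out=0, reg = 0xE66
clock 7: out=0, reg = 0xF33
clock 8: out=1, reg = 0xF99
clock 9: out=1, reg = 0xFCC
clock 10: out=0, reg = 0xFE6
clock 11: out=0, reg = 0xFF3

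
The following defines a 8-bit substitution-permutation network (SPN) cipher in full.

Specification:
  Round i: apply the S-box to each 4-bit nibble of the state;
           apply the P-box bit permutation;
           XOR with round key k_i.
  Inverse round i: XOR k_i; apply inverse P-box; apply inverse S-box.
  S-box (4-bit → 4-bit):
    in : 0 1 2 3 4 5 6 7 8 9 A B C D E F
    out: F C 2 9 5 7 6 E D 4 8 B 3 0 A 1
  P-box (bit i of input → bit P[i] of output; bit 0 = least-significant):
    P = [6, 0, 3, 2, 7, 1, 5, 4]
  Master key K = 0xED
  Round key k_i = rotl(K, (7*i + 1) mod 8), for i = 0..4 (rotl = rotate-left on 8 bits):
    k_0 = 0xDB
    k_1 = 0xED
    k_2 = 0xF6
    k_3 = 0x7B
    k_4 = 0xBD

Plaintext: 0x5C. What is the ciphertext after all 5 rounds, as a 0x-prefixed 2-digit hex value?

s_0 = plaintext = 0x5C
s_1 = Round(s_0, k_0) = 0x38
s_2 = Round(s_1, k_1) = 0x31
s_3 = Round(s_2, k_2) = 0x6A
s_4 = Round(s_3, k_3) = 0x5D
s_5 = Round(s_4, k_4) = 0x1F

0x1F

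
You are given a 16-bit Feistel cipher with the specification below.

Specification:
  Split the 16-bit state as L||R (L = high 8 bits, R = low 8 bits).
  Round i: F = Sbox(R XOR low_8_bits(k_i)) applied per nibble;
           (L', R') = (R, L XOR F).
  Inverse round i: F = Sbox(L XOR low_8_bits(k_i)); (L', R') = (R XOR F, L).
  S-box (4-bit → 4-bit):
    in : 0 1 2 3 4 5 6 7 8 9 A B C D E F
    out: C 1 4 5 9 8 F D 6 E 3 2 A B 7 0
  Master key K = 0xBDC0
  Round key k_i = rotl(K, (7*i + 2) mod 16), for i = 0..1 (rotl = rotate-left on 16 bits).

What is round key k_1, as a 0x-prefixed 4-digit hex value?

K = 0xBDC0
k_0 = rotl(K, (7*0+2) mod 16) = rotl(K, 2) = 0xF702
k_1 = rotl(K, (7*1+2) mod 16) = rotl(K, 9) = 0x817B

0x817B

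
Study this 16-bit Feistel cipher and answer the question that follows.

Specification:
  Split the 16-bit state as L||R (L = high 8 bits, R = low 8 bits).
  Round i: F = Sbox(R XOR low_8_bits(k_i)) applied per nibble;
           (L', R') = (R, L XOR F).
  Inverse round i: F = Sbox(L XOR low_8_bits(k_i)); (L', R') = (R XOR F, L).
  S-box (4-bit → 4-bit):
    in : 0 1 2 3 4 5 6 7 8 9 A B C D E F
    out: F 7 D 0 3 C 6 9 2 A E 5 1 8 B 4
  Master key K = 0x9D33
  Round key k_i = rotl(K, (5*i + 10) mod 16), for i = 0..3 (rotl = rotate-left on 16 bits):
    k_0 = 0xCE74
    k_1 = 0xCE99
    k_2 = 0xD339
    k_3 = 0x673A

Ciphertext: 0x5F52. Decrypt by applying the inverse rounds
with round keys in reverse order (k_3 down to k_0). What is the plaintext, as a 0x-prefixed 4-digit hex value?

s_0 = ciphertext = 0x5F52
s_1 = InvRound(s_0, k_3) = 0x3E5F
s_2 = InvRound(s_1, k_2) = 0xA63E
s_3 = InvRound(s_2, k_1) = 0x3AA6
s_4 = InvRound(s_3, k_0) = 0x9D3A

0x9D3A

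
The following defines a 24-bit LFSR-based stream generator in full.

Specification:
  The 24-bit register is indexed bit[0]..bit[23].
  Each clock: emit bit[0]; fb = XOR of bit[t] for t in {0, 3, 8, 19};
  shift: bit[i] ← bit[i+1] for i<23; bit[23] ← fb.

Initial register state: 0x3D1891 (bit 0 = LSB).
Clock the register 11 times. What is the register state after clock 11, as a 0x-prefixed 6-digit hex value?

0xA387A3

reg_0 = 0x3D1891
clock 1: out=1, reg = 0x1E8C48
clock 2: out=0, reg = 0x0F4624
clock 3: out=0, reg = 0x87A312
clock 4: out=0, reg = 0xC3D189
clock 5: out=1, reg = 0xE1E8C4
clock 6: out=0, reg = 0x70F462
clock 7: out=0, reg = 0x387A31
clock 8: out=1, reg = 0x1C3D18
clock 9: out=0, reg = 0x8E1E8C
clock 10: out=0, reg = 0x470F46
clock 11: out=0, reg = 0xA387A3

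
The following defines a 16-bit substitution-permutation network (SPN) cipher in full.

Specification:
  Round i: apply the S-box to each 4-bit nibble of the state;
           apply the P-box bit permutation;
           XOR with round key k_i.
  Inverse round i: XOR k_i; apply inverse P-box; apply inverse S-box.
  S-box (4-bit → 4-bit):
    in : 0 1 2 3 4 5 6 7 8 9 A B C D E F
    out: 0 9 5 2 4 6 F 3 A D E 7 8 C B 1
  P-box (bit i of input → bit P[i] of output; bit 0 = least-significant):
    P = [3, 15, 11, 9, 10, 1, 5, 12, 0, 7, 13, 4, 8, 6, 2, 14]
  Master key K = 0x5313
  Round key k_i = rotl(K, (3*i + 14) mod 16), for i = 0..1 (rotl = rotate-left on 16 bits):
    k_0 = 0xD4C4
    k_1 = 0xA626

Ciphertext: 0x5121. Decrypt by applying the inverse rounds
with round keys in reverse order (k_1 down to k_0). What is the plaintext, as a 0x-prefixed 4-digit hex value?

0xD021

s_0 = ciphertext = 0x5121
s_1 = InvRound(s_0, k_1) = 0x92E8
s_2 = InvRound(s_1, k_0) = 0xD021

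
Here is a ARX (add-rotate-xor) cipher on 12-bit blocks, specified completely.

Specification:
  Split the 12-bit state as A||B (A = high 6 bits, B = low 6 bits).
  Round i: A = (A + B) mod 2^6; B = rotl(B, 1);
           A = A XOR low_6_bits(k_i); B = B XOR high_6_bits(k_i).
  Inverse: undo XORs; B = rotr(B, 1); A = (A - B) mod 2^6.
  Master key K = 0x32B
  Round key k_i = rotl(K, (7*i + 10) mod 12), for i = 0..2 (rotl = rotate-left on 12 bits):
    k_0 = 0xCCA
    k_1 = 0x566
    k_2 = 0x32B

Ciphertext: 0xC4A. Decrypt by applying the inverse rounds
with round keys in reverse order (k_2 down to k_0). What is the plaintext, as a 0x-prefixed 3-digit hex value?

s_0 = ciphertext = 0xC4A
s_1 = InvRound(s_0, k_2) = 0x5C3
s_2 = InvRound(s_1, k_1) = 0x98B
s_3 = InvRound(s_2, k_0) = 0x41C

0x41C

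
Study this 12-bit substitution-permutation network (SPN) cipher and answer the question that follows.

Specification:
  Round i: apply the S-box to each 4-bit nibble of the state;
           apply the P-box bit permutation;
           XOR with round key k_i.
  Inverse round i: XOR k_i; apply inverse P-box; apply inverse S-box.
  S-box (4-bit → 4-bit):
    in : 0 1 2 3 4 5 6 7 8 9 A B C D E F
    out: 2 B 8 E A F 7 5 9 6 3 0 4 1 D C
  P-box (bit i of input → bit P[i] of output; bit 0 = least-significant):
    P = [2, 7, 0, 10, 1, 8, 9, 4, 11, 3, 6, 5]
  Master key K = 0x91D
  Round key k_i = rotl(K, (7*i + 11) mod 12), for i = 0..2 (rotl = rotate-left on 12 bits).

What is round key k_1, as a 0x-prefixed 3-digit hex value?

K = 0x91D
k_0 = rotl(K, (7*0+11) mod 12) = rotl(K, 11) = 0xC8E
k_1 = rotl(K, (7*1+11) mod 12) = rotl(K, 6) = 0x764

0x764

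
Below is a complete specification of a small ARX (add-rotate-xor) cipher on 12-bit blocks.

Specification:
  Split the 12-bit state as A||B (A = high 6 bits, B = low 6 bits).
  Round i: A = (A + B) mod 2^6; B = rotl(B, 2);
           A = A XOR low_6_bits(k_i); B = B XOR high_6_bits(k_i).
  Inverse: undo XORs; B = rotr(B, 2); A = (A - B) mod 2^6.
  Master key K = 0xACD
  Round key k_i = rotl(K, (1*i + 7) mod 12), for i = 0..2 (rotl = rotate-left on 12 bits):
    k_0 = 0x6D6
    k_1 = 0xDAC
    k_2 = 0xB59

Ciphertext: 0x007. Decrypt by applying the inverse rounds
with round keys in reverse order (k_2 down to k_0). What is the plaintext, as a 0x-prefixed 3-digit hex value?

0x8C7

s_0 = ciphertext = 0x007
s_1 = InvRound(s_0, k_2) = 0xBEA
s_2 = InvRound(s_1, k_1) = 0xF07
s_3 = InvRound(s_2, k_0) = 0x8C7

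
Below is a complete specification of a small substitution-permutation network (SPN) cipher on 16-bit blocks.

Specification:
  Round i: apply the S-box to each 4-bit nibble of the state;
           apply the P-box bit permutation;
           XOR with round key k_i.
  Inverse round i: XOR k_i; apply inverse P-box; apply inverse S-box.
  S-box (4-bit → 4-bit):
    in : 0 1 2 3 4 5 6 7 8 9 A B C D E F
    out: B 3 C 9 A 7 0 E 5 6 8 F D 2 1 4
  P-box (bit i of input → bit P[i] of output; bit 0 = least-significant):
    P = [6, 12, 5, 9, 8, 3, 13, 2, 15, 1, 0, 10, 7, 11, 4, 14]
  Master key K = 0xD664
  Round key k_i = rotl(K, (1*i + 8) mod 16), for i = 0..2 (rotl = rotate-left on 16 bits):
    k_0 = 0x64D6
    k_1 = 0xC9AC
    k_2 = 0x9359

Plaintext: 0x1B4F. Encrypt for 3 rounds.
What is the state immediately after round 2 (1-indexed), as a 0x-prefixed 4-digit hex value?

0x7901

s_0 = plaintext = 0x1B4F
s_1 = Round(s_0, k_0) = 0xE879
s_2 = Round(s_1, k_1) = 0x7901
s_3 = Round(s_2, k_2) = 0xCA06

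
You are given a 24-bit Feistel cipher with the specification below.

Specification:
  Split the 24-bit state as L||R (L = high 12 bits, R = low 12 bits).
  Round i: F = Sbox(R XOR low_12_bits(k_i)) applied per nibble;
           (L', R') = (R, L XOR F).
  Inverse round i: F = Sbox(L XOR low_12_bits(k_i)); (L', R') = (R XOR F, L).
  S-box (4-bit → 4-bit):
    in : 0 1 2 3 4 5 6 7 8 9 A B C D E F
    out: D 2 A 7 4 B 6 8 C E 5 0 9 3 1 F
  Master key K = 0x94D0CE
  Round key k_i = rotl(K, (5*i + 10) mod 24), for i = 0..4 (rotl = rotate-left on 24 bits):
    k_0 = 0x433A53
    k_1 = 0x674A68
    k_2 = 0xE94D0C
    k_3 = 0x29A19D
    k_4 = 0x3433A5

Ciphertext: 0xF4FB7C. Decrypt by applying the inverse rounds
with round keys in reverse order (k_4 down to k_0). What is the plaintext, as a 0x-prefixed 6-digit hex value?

0x217F65

s_0 = ciphertext = 0xF4FB7C
s_1 = InvRound(s_0, k_4) = 0x269F4F
s_2 = InvRound(s_1, k_3) = 0x8BB269
s_3 = InvRound(s_2, k_2) = 0x9618BB
s_4 = InvRound(s_3, k_1) = 0xF65961
s_5 = InvRound(s_4, k_0) = 0x217F65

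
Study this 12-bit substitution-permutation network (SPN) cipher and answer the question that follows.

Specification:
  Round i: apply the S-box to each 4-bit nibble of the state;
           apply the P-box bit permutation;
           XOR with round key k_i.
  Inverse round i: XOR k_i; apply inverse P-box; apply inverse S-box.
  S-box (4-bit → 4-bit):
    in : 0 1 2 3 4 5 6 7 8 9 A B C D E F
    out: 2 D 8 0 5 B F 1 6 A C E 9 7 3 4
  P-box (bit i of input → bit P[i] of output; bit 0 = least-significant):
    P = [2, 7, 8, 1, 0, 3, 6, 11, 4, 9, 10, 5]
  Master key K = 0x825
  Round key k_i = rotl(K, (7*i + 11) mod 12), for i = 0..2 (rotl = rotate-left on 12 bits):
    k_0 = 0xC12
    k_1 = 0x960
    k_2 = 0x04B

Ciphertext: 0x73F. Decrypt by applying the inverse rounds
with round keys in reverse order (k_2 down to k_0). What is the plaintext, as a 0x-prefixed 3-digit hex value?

0xCE1

s_0 = ciphertext = 0x73F
s_1 = InvRound(s_0, k_2) = 0x6F4
s_2 = InvRound(s_1, k_1) = 0xD2D
s_3 = InvRound(s_2, k_0) = 0xCE1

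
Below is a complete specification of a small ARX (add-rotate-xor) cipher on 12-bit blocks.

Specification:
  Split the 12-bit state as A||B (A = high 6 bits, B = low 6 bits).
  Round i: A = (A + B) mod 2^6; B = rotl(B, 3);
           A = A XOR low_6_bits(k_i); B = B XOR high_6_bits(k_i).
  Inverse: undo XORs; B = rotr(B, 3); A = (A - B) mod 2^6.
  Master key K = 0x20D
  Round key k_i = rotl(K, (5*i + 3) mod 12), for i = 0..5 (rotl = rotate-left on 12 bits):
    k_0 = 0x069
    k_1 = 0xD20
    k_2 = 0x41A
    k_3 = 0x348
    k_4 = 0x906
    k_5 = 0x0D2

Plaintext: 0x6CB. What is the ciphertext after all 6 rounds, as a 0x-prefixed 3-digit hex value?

0x95F

s_0 = plaintext = 0x6CB
s_1 = Round(s_0, k_0) = 0x3D8
s_2 = Round(s_1, k_1) = 0x1F7
s_3 = Round(s_2, k_2) = 0x92E
s_4 = Round(s_3, k_3) = 0x6B8
s_5 = Round(s_4, k_4) = 0x523
s_6 = Round(s_5, k_5) = 0x95F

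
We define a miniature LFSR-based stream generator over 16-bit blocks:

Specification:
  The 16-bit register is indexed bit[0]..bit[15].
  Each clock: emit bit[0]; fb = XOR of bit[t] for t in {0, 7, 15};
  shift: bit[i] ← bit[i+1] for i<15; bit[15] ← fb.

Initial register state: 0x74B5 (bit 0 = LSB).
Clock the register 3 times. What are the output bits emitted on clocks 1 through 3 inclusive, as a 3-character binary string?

reg_0 = 0x74B5
clock 1: out=1, reg = 0x3A5A
clock 2: out=0, reg = 0x1D2D
clock 3: out=1, reg = 0x8E96

101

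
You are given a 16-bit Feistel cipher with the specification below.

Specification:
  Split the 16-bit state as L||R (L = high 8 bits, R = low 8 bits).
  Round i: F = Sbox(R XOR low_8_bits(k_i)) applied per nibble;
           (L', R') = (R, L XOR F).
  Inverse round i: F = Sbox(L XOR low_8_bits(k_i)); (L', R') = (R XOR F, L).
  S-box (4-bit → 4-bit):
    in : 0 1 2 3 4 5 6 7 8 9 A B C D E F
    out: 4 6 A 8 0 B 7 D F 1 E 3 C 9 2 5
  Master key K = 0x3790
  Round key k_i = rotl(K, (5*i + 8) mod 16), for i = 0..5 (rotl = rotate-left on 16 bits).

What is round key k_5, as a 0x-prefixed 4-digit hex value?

K = 0x3790
k_0 = rotl(K, (5*0+8) mod 16) = rotl(K, 8) = 0x9037
k_1 = rotl(K, (5*1+8) mod 16) = rotl(K, 13) = 0x06F2
k_2 = rotl(K, (5*2+8) mod 16) = rotl(K, 2) = 0xDE40
k_3 = rotl(K, (5*3+8) mod 16) = rotl(K, 7) = 0xC81B
k_4 = rotl(K, (5*4+8) mod 16) = rotl(K, 12) = 0x0379
k_5 = rotl(K, (5*5+8) mod 16) = rotl(K, 1) = 0x6F20

0x6F20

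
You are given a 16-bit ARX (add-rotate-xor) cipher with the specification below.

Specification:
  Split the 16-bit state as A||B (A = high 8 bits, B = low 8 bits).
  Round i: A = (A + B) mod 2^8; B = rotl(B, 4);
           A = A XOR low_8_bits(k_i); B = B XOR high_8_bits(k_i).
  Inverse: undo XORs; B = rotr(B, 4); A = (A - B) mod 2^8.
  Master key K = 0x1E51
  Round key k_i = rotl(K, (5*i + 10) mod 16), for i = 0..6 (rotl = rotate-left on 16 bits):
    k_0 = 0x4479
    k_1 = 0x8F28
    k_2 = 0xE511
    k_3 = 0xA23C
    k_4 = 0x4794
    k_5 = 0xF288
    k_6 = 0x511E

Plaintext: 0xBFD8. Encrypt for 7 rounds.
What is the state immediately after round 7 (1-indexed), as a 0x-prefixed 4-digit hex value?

s_0 = plaintext = 0xBFD8
s_1 = Round(s_0, k_0) = 0xEEC9
s_2 = Round(s_1, k_1) = 0x9F13
s_3 = Round(s_2, k_2) = 0xA3D4
s_4 = Round(s_3, k_3) = 0x4BEF
s_5 = Round(s_4, k_4) = 0xAEB9
s_6 = Round(s_5, k_5) = 0xEF69
s_7 = Round(s_6, k_6) = 0x46C7

0x46C7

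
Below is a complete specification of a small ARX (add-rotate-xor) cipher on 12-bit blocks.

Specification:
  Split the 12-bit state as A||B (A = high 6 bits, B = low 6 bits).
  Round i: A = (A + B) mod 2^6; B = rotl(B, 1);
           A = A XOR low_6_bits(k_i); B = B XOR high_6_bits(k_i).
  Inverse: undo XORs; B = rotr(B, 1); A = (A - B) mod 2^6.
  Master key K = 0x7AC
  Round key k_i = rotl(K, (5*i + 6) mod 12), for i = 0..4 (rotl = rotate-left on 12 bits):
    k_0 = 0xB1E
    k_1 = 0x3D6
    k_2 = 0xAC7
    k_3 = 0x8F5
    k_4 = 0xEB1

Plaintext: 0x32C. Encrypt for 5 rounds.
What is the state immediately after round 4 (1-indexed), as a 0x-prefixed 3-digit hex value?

s_0 = plaintext = 0x32C
s_1 = Round(s_0, k_0) = 0x9B5
s_2 = Round(s_1, k_1) = 0x364
s_3 = Round(s_2, k_2) = 0xDA2
s_4 = Round(s_3, k_3) = 0xB66
s_5 = Round(s_4, k_4) = 0x8B7

0xB66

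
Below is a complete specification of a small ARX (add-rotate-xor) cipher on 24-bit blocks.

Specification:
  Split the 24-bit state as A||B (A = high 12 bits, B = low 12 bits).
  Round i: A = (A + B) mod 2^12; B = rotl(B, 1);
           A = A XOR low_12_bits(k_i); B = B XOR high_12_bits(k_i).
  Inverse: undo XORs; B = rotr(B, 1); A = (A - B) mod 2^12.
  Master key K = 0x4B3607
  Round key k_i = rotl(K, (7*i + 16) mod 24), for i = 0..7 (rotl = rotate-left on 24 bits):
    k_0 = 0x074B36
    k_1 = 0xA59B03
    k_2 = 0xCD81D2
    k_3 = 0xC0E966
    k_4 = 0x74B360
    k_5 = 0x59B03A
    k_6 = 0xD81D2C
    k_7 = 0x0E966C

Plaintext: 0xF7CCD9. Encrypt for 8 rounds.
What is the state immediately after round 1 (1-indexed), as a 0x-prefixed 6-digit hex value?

0x7639C7

s_0 = plaintext = 0xF7CCD9
s_1 = Round(s_0, k_0) = 0x7639C7
s_2 = Round(s_1, k_1) = 0xA299D6
s_3 = Round(s_2, k_2) = 0x22DF75
s_4 = Round(s_3, k_3) = 0x8C42E5
s_5 = Round(s_4, k_4) = 0x8C9281
s_6 = Round(s_5, k_5) = 0xB70099
s_7 = Round(s_6, k_6) = 0x125CB3
s_8 = Round(s_7, k_7) = 0xBB498E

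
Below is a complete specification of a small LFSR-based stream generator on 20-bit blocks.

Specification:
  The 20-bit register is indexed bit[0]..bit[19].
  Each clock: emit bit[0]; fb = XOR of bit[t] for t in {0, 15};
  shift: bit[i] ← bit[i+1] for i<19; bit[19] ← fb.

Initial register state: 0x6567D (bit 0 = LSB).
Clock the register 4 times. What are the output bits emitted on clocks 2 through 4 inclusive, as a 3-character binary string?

reg_0 = 0x6567D
clock 1: out=1, reg = 0xB2B3E
clock 2: out=0, reg = 0x5959F
clock 3: out=1, reg = 0x2CACF
clock 4: out=1, reg = 0x16567

011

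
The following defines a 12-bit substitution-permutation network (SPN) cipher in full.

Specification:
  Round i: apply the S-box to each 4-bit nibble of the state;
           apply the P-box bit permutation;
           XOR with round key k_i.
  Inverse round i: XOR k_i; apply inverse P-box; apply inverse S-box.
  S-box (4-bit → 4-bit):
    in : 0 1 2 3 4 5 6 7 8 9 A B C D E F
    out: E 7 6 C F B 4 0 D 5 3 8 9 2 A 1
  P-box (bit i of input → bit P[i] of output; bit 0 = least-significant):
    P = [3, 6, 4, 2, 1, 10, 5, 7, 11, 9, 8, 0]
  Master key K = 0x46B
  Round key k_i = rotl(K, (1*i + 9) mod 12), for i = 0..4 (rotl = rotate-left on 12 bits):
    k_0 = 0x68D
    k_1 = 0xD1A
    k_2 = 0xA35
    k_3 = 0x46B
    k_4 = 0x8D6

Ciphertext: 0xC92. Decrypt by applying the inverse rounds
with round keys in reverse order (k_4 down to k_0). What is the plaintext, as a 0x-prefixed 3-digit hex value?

0xDE7

s_0 = ciphertext = 0xC92
s_1 = InvRound(s_0, k_4) = 0x7DE
s_2 = InvRound(s_1, k_3) = 0x033
s_3 = InvRound(s_2, k_2) = 0xAFB
s_4 = InvRound(s_3, k_1) = 0x00D
s_5 = InvRound(s_4, k_0) = 0xDE7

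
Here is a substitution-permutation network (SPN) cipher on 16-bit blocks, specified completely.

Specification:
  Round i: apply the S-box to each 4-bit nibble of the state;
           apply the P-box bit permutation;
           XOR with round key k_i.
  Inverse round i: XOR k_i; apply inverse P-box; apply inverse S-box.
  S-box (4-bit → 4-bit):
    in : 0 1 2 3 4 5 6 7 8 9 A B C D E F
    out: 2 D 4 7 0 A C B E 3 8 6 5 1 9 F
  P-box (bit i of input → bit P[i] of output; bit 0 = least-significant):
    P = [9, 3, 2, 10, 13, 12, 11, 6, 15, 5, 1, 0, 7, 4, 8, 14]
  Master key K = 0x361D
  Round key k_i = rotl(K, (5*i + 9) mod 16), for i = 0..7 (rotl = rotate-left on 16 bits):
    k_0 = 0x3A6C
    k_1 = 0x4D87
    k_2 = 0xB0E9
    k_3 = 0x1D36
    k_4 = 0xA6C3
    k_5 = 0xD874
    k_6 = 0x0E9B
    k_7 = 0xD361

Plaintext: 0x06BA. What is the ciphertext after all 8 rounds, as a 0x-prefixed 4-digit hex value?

0xCD35

s_0 = plaintext = 0x06BA
s_1 = Round(s_0, k_0) = 0x267F
s_2 = Round(s_1, k_1) = 0x7AC8
s_3 = Round(s_2, k_2) = 0xDC74
s_4 = Round(s_3, k_3) = 0xADF4
s_5 = Round(s_4, k_4) = 0x5E83
s_6 = Round(s_5, k_5) = 0x0229
s_7 = Round(s_6, k_6) = 0x0481
s_8 = Round(s_7, k_7) = 0xCD35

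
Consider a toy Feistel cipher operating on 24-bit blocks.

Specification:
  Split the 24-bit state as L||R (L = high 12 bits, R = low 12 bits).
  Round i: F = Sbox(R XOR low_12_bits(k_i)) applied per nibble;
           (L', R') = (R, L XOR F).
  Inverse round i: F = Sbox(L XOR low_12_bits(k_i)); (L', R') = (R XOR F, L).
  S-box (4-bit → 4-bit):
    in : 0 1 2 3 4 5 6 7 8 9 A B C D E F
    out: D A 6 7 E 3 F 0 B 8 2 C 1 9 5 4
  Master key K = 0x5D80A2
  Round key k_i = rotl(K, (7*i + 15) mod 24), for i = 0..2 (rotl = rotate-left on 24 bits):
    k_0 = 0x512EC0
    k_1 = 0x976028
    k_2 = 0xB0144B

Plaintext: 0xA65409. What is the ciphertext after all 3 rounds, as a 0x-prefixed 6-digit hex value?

0xF3A477

s_0 = plaintext = 0xA65409
s_1 = Round(s_0, k_0) = 0x40987D
s_2 = Round(s_1, k_1) = 0x87DF3A
s_3 = Round(s_2, k_2) = 0xF3A477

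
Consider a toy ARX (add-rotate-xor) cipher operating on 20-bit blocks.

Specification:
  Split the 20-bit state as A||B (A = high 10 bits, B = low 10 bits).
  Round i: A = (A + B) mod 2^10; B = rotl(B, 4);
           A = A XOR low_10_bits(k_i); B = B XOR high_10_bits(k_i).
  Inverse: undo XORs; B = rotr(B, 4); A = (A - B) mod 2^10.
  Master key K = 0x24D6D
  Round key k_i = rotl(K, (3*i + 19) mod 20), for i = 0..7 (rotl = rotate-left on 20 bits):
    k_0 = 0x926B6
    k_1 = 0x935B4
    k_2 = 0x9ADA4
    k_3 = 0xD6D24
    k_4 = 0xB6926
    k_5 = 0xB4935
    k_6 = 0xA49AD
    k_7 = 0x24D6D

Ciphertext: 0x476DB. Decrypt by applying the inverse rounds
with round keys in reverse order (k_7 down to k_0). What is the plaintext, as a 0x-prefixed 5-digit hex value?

s_0 = ciphertext = 0x476DB
s_1 = InvRound(s_0, k_7) = 0x93224
s_2 = InvRound(s_1, k_6) = 0x9598B
s_3 = InvRound(s_2, k_5) = 0x3BA75
s_4 = InvRound(s_3, k_4) = 0x7FBCA
s_5 = InvRound(s_4, k_3) = 0x24449
s_6 = InvRound(s_5, k_2) = 0x24CA2
s_7 = InvRound(s_6, k_1) = 0x4E7EE
s_8 = InvRound(s_7, k_0) = 0x6D5DA

0x6D5DA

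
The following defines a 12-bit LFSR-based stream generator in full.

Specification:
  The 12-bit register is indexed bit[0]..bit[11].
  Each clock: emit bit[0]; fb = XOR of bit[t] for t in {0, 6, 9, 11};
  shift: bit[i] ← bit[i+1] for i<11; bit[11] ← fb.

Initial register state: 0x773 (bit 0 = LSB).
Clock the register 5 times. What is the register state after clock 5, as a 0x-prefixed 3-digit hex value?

0x9BB

reg_0 = 0x773
clock 1: out=1, reg = 0xBB9
clock 2: out=1, reg = 0xDDC
clock 3: out=0, reg = 0x6EE
clock 4: out=0, reg = 0x377
clock 5: out=1, reg = 0x9BB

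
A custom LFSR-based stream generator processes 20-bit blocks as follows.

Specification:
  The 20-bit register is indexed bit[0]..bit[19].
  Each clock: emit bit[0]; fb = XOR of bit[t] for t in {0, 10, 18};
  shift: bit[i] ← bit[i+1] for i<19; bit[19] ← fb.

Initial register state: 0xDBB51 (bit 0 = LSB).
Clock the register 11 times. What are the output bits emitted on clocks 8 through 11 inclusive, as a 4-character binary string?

0110

reg_0 = 0xDBB51
clock 1: out=1, reg = 0x6DDA8
clock 2: out=0, reg = 0x36ED4
clock 3: out=0, reg = 0x9B76A
clock 4: out=0, reg = 0xCDBB5
clock 5: out=1, reg = 0x66DDA
clock 6: out=0, reg = 0x336ED
clock 7: out=1, reg = 0x19B76
clock 8: out=0, reg = 0x0CDBB
clock 9: out=1, reg = 0x066DD
clock 10: out=1, reg = 0x0336E
clock 11: out=0, reg = 0x019B7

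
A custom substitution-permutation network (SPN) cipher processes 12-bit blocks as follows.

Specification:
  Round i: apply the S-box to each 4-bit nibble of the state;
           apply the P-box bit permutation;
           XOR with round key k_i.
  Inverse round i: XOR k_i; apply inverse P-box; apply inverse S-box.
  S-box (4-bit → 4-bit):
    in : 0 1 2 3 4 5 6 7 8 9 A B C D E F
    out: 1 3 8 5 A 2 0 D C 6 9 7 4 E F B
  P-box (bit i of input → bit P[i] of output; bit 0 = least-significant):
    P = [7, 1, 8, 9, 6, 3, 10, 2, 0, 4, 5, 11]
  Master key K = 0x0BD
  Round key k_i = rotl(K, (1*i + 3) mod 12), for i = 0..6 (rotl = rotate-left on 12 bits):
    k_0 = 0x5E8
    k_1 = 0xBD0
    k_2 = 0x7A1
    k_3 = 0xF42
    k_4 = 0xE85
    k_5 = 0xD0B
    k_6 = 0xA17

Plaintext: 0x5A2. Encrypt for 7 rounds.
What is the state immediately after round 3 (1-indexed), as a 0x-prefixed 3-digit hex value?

0x2EB

s_0 = plaintext = 0x5A2
s_1 = Round(s_0, k_0) = 0x7BC
s_2 = Round(s_1, k_1) = 0x6B9
s_3 = Round(s_2, k_2) = 0x2EB
s_4 = Round(s_3, k_3) = 0x28C
s_5 = Round(s_4, k_4) = 0x381
s_6 = Round(s_5, k_5) = 0x9AC
s_7 = Round(s_6, k_6) = 0xB63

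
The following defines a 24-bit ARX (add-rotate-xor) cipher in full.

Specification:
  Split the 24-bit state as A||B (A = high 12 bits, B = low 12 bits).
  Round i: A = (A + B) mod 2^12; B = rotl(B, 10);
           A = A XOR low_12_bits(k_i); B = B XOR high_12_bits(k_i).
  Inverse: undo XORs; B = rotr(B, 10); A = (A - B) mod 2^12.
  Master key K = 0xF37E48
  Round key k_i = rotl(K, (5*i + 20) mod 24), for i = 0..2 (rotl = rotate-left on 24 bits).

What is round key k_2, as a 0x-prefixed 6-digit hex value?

K = 0xF37E48
k_0 = rotl(K, (5*0+20) mod 24) = rotl(K, 20) = 0x8F37E4
k_1 = rotl(K, (5*1+20) mod 24) = rotl(K, 1) = 0xE6FC91
k_2 = rotl(K, (5*2+20) mod 24) = rotl(K, 6) = 0xDF923C

0xDF923C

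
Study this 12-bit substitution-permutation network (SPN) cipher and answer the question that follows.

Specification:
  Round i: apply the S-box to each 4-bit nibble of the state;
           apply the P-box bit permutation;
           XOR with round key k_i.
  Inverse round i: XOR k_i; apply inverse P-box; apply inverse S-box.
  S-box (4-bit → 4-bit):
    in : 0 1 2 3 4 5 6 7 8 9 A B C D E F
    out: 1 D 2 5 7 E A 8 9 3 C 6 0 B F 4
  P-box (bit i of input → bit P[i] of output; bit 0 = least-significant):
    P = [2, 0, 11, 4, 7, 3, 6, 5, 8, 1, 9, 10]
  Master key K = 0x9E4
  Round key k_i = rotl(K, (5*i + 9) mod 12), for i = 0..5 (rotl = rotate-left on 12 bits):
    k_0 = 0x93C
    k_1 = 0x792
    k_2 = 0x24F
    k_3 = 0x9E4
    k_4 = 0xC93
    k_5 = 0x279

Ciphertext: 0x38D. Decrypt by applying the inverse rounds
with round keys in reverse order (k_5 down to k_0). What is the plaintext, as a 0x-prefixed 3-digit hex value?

0x33B

s_0 = ciphertext = 0x38D
s_1 = InvRound(s_0, k_5) = 0x018
s_2 = InvRound(s_1, k_4) = 0x69B
s_3 = InvRound(s_2, k_3) = 0xE5E
s_4 = InvRound(s_3, k_2) = 0x7C5
s_5 = InvRound(s_4, k_1) = 0x2FD
s_6 = InvRound(s_5, k_0) = 0x33B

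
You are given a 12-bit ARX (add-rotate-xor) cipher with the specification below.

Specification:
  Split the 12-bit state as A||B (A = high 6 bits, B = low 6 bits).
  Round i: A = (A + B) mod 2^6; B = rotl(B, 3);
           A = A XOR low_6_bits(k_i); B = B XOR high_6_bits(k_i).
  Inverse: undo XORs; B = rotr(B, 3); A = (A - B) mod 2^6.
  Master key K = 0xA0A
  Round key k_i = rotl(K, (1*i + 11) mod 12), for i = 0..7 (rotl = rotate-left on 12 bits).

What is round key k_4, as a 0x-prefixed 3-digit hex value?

0x055

K = 0xA0A
k_0 = rotl(K, (1*0+11) mod 12) = rotl(K, 11) = 0x505
k_1 = rotl(K, (1*1+11) mod 12) = rotl(K, 0) = 0xA0A
k_2 = rotl(K, (1*2+11) mod 12) = rotl(K, 1) = 0x415
k_3 = rotl(K, (1*3+11) mod 12) = rotl(K, 2) = 0x82A
k_4 = rotl(K, (1*4+11) mod 12) = rotl(K, 3) = 0x055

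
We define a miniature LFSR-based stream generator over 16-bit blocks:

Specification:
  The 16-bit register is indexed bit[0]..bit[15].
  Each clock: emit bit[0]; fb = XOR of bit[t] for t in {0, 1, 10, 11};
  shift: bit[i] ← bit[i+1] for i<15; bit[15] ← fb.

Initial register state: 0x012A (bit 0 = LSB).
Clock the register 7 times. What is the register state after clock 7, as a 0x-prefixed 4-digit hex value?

reg_0 = 0x012A
clock 1: out=0, reg = 0x8095
clock 2: out=1, reg = 0xC04A
clock 3: out=0, reg = 0xE025
clock 4: out=1, reg = 0xF012
clock 5: out=0, reg = 0xF809
clock 6: out=1, reg = 0x7C04
clock 7: out=0, reg = 0x3E02

0x3E02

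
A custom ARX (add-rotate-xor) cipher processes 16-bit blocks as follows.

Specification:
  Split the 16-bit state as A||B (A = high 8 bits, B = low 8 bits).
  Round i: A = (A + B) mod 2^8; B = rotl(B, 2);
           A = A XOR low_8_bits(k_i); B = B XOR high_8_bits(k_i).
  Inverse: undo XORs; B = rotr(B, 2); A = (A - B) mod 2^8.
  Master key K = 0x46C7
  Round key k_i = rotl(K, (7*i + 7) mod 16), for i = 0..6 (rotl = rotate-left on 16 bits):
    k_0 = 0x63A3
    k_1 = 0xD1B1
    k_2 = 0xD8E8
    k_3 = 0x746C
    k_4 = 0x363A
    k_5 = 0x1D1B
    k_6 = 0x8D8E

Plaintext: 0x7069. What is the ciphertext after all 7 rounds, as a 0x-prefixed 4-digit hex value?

0xA474

s_0 = plaintext = 0x7069
s_1 = Round(s_0, k_0) = 0x7AC6
s_2 = Round(s_1, k_1) = 0xF1CA
s_3 = Round(s_2, k_2) = 0x53F3
s_4 = Round(s_3, k_3) = 0x2ABB
s_5 = Round(s_4, k_4) = 0xDFD8
s_6 = Round(s_5, k_5) = 0xAC7E
s_7 = Round(s_6, k_6) = 0xA474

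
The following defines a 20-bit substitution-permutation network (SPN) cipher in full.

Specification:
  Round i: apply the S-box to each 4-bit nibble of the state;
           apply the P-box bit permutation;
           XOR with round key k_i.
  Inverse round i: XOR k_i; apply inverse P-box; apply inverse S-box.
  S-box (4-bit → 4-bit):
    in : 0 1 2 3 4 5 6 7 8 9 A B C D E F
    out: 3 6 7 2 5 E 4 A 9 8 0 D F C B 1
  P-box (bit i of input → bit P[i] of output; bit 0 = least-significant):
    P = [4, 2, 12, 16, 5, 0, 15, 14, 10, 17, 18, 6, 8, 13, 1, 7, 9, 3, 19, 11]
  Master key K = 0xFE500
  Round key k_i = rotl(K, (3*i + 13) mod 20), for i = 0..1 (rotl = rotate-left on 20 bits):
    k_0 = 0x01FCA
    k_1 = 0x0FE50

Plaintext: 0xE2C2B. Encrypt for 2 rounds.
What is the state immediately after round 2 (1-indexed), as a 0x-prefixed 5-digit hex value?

0x2227C

s_0 = plaintext = 0xE2C2B
s_1 = Round(s_0, k_0) = 0x7A0B1
s_2 = Round(s_1, k_1) = 0x2227C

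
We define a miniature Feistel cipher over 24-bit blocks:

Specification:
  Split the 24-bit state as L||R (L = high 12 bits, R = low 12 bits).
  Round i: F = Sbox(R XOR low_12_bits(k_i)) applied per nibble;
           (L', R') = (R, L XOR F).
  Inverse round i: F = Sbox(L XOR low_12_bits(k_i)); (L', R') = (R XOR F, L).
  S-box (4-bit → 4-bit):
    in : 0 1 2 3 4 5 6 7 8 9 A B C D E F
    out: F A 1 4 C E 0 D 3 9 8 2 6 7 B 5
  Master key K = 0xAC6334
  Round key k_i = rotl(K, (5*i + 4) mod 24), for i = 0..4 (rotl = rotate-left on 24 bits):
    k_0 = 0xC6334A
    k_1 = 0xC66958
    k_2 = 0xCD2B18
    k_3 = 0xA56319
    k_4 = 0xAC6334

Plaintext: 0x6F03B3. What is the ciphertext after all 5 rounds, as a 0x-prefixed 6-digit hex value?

0x1515FD

s_0 = plaintext = 0x6F03B3
s_1 = Round(s_0, k_0) = 0x3B39A9
s_2 = Round(s_1, k_1) = 0x9A9CE9
s_3 = Round(s_2, k_2) = 0xCE94F3
s_4 = Round(s_3, k_3) = 0x4F3151
s_5 = Round(s_4, k_4) = 0x1515FD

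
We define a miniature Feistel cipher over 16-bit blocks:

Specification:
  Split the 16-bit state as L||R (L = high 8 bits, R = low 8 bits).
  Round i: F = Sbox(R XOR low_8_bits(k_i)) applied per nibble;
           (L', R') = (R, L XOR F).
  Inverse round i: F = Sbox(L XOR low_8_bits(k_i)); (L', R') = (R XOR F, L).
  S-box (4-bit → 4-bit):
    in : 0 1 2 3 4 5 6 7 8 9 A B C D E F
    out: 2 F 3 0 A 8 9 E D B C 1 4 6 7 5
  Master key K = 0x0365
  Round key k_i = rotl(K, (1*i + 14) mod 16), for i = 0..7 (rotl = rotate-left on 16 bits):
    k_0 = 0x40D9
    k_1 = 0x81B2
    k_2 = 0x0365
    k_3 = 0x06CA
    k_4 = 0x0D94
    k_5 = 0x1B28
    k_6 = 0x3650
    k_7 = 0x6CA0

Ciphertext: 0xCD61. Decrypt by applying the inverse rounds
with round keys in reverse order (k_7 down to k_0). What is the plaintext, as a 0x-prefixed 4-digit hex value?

0x0394

s_0 = ciphertext = 0xCD61
s_1 = InvRound(s_0, k_7) = 0xF7CD
s_2 = InvRound(s_1, k_6) = 0x03F7
s_3 = InvRound(s_2, k_5) = 0xC603
s_4 = InvRound(s_3, k_4) = 0x80C6
s_5 = InvRound(s_4, k_3) = 0x6A80
s_6 = InvRound(s_5, k_2) = 0xA56A
s_7 = InvRound(s_6, k_1) = 0x94A5
s_8 = InvRound(s_7, k_0) = 0x0394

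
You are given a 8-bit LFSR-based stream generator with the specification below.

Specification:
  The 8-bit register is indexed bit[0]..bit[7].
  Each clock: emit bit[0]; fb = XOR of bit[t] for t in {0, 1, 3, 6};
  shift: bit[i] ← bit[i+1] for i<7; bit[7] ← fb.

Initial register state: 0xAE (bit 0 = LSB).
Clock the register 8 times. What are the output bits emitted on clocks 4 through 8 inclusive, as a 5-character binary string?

10101

reg_0 = 0xAE
clock 1: out=0, reg = 0x57
clock 2: out=1, reg = 0xAB
clock 3: out=1, reg = 0xD5
clock 4: out=1, reg = 0x6A
clock 5: out=0, reg = 0xB5
clock 6: out=1, reg = 0xDA
clock 7: out=0, reg = 0xED
clock 8: out=1, reg = 0xF6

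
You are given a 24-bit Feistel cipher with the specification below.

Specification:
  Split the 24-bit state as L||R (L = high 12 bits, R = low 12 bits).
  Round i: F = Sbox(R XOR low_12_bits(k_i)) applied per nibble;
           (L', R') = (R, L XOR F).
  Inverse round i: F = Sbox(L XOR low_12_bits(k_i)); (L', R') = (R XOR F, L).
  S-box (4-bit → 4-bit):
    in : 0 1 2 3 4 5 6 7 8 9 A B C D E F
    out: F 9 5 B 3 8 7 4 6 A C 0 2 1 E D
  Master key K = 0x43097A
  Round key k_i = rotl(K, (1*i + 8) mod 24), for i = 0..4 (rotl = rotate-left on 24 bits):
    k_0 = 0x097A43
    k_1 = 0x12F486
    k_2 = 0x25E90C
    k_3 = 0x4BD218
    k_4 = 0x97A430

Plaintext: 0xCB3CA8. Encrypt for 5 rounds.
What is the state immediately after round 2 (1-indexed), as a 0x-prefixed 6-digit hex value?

s_0 = plaintext = 0xCB3CA8
s_1 = Round(s_0, k_0) = 0xCA8B53
s_2 = Round(s_1, k_1) = 0xB531B0
s_3 = Round(s_2, k_2) = 0x1B0D51
s_4 = Round(s_3, k_3) = 0xD51C8A
s_5 = Round(s_4, k_4) = 0xC8AB5D

0xB531B0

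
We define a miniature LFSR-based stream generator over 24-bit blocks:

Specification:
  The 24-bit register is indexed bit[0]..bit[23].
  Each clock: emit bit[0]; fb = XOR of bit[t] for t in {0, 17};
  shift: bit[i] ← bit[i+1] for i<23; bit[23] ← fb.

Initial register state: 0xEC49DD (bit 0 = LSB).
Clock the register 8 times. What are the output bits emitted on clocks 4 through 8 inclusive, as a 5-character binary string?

reg_0 = 0xEC49DD
clock 1: out=1, reg = 0xF624EE
clock 2: out=0, reg = 0xFB1277
clock 3: out=1, reg = 0x7D893B
clock 4: out=1, reg = 0xBEC49D
clock 5: out=1, reg = 0x5F624E
clock 6: out=0, reg = 0xAFB127
clock 7: out=1, reg = 0x57D893
clock 8: out=1, reg = 0x2BEC49

11011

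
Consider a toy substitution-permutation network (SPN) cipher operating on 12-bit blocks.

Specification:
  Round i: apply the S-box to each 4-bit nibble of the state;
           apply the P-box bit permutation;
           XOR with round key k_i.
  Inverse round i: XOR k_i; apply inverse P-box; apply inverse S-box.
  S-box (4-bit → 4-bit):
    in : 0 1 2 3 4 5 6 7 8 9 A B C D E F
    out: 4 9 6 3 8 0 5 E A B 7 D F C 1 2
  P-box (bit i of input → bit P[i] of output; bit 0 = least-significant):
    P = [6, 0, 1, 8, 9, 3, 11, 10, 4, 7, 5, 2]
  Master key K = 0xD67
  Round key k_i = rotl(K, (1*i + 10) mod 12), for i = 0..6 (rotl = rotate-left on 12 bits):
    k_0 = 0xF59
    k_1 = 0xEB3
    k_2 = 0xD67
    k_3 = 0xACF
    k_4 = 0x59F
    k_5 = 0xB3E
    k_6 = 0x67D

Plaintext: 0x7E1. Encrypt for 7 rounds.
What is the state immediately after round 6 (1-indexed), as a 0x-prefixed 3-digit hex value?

0x92A

s_0 = plaintext = 0x7E1
s_1 = Round(s_0, k_0) = 0xCBD
s_2 = Round(s_1, k_1) = 0x105
s_3 = Round(s_2, k_2) = 0x573
s_4 = Round(s_3, k_3) = 0x686
s_5 = Round(s_4, k_4) = 0x1E5
s_6 = Round(s_5, k_5) = 0x92A
s_7 = Round(s_6, k_6) = 0xEA2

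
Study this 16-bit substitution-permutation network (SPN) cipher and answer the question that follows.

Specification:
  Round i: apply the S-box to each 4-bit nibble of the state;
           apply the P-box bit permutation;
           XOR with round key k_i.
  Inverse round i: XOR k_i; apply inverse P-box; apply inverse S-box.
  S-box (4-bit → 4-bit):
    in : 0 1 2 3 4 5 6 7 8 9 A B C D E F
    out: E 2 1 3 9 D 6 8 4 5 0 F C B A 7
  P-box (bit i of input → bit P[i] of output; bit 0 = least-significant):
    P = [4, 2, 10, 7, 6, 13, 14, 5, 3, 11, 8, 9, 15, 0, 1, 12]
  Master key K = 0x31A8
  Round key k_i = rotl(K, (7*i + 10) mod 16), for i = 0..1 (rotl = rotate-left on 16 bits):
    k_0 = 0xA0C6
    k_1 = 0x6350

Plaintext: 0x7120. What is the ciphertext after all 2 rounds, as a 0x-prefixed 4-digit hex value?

s_0 = plaintext = 0x7120
s_1 = Round(s_0, k_0) = 0xBC02
s_2 = Round(s_1, k_1) = 0x9063

0x9063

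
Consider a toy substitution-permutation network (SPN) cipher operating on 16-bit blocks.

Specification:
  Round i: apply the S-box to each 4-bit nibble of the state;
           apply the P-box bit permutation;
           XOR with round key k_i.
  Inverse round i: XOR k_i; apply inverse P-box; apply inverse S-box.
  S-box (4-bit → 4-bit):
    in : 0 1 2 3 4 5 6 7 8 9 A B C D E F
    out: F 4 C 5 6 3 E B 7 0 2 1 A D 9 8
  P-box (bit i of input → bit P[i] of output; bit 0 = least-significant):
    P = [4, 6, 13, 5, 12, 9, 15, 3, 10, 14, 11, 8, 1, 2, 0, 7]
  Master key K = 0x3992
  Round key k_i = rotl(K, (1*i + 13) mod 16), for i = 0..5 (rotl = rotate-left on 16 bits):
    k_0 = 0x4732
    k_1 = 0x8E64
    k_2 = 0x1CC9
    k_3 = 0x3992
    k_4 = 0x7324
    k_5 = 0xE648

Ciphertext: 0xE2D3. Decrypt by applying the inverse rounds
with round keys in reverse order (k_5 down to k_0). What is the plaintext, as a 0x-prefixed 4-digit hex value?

0xEBEB

s_0 = ciphertext = 0xE2D3
s_1 = InvRound(s_0, k_5) = 0xDBFB
s_2 = InvRound(s_1, k_4) = 0x0128
s_3 = InvRound(s_2, k_3) = 0xE1ED
s_4 = InvRound(s_3, k_2) = 0xA032
s_5 = InvRound(s_4, k_1) = 0x53A8
s_6 = InvRound(s_5, k_0) = 0xEBEB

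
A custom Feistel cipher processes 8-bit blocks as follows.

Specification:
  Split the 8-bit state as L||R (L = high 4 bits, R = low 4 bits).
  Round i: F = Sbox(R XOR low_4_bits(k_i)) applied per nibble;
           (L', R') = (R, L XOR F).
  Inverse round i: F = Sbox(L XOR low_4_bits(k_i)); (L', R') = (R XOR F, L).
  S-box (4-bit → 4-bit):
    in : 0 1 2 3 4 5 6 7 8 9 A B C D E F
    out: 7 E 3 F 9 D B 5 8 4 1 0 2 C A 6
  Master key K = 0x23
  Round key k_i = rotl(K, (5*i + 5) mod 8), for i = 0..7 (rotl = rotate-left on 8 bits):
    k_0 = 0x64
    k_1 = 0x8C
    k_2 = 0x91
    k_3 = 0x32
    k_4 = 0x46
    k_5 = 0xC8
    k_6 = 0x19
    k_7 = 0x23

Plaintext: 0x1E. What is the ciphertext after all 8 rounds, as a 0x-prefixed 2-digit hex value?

s_0 = plaintext = 0x1E
s_1 = Round(s_0, k_0) = 0xE0
s_2 = Round(s_1, k_1) = 0x0C
s_3 = Round(s_2, k_2) = 0xCC
s_4 = Round(s_3, k_3) = 0xC6
s_5 = Round(s_4, k_4) = 0x6B
s_6 = Round(s_5, k_5) = 0xB9
s_7 = Round(s_6, k_6) = 0x9C
s_8 = Round(s_7, k_7) = 0xCF

0xCF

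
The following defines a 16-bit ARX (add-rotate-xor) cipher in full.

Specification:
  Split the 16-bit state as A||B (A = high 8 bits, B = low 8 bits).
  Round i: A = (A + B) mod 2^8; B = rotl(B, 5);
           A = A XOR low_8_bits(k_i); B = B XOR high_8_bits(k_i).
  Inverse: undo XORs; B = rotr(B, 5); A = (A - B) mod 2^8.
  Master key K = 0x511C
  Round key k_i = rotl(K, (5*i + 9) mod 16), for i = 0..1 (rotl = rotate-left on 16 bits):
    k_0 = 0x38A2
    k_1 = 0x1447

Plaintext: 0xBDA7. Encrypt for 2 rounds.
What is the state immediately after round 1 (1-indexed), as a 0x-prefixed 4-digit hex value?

s_0 = plaintext = 0xBDA7
s_1 = Round(s_0, k_0) = 0xC6CC
s_2 = Round(s_1, k_1) = 0xD58D

0xC6CC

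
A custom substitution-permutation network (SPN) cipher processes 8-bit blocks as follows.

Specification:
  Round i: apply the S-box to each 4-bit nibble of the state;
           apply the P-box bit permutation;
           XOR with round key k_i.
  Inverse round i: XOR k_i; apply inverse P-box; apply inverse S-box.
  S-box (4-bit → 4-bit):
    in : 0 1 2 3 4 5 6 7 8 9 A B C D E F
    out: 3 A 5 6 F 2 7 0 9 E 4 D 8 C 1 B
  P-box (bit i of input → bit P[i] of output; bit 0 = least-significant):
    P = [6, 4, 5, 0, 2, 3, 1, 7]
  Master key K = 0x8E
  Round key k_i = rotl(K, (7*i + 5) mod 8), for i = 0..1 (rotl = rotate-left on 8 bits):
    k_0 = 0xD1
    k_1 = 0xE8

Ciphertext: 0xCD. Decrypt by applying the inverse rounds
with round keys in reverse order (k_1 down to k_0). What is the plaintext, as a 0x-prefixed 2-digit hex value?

0x03

s_0 = ciphertext = 0xCD
s_1 = InvRound(s_0, k_1) = 0xED
s_2 = InvRound(s_1, k_0) = 0x03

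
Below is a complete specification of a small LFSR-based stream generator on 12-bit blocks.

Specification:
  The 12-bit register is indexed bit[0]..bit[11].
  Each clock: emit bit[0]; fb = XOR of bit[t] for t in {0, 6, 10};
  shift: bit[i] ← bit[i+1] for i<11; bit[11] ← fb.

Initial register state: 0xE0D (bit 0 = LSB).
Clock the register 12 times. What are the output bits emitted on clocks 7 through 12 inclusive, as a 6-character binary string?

reg_0 = 0xE0D
clock 1: out=1, reg = 0x706
clock 2: out=0, reg = 0xB83
clock 3: out=1, reg = 0xDC1
clock 4: out=1, reg = 0xEE0
clock 5: out=0, reg = 0x770
clock 6: out=0, reg = 0x3B8
clock 7: out=0, reg = 0x1DC
clock 8: out=0, reg = 0x8EE
clock 9: out=0, reg = 0xC77
clock 10: out=1, reg = 0xE3B
clock 11: out=1, reg = 0x71D
clock 12: out=1, reg = 0x38E

000111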